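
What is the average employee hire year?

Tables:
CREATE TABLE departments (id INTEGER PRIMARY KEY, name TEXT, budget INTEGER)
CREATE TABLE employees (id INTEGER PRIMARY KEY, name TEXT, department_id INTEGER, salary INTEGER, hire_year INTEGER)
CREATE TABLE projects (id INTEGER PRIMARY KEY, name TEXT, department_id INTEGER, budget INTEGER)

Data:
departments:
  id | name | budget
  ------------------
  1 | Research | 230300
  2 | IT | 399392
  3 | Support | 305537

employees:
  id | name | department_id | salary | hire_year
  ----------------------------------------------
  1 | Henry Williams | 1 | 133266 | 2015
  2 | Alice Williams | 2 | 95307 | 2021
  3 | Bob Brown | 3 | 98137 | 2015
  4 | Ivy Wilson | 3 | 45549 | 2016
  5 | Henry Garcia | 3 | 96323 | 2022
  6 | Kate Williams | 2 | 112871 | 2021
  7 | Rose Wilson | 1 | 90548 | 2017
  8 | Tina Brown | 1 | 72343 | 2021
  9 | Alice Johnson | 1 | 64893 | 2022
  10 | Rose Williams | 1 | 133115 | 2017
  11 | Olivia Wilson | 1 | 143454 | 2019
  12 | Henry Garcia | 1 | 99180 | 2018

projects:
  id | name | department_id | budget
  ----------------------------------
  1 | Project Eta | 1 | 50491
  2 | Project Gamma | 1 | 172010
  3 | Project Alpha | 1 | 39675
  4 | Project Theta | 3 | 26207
SELECT AVG(hire_year) FROM employees

Execution result:
2018.67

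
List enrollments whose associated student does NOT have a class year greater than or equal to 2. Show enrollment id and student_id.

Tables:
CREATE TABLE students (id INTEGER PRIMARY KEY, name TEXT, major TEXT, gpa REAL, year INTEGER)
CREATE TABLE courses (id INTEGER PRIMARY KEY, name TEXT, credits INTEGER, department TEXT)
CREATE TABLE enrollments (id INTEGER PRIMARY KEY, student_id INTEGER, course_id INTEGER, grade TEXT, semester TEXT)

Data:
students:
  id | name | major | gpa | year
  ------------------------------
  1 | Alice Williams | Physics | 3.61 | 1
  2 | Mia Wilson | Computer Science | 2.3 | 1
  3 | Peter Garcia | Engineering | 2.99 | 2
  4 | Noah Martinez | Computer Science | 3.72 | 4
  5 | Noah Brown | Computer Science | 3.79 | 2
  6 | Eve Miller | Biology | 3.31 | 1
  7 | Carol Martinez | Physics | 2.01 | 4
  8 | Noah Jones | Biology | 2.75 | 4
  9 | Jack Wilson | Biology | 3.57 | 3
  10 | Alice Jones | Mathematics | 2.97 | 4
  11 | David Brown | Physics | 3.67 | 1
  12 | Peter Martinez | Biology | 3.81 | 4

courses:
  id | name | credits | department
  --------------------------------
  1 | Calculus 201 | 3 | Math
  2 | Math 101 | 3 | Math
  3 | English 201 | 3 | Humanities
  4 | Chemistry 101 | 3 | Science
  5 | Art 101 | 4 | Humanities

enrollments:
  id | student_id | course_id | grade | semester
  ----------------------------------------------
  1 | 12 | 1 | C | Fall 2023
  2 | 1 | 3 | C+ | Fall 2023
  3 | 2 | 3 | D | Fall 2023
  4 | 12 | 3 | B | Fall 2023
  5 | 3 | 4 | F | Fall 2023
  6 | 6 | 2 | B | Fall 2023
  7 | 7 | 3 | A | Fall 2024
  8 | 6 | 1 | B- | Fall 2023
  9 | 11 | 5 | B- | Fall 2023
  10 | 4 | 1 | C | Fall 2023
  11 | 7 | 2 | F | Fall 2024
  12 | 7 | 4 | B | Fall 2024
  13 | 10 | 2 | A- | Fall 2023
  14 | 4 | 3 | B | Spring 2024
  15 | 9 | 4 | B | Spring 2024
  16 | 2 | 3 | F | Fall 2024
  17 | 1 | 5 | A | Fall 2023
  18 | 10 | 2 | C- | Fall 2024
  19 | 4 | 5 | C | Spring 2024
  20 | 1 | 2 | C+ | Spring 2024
SELECT id, student_id FROM enrollments WHERE student_id NOT IN (SELECT id FROM students WHERE year >= 2)

Execution result:
id | student_id
2 | 1
3 | 2
6 | 6
8 | 6
9 | 11
16 | 2
17 | 1
20 | 1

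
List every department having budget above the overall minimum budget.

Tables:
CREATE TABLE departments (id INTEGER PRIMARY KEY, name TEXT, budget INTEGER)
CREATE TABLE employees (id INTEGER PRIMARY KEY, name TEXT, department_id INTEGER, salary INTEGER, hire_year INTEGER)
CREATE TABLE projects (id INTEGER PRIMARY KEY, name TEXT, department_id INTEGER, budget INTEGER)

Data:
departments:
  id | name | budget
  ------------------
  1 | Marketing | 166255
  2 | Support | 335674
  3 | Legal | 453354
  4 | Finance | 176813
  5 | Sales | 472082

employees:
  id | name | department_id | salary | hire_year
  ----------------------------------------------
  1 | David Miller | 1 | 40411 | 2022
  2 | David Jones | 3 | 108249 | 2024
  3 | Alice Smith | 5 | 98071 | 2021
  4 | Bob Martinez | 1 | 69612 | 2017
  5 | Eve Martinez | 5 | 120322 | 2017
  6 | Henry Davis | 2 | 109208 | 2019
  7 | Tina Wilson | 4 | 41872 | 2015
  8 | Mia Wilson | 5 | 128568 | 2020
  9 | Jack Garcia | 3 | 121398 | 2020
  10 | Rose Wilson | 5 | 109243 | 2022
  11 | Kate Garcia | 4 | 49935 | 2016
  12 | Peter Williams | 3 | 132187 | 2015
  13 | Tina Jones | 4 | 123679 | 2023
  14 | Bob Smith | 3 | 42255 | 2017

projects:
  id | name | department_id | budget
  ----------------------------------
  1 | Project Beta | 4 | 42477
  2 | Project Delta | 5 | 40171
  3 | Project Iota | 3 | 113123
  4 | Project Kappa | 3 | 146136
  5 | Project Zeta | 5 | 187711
SELECT name, budget FROM departments WHERE budget > (SELECT MIN(budget) FROM departments)

Execution result:
name | budget
Support | 335674
Legal | 453354
Finance | 176813
Sales | 472082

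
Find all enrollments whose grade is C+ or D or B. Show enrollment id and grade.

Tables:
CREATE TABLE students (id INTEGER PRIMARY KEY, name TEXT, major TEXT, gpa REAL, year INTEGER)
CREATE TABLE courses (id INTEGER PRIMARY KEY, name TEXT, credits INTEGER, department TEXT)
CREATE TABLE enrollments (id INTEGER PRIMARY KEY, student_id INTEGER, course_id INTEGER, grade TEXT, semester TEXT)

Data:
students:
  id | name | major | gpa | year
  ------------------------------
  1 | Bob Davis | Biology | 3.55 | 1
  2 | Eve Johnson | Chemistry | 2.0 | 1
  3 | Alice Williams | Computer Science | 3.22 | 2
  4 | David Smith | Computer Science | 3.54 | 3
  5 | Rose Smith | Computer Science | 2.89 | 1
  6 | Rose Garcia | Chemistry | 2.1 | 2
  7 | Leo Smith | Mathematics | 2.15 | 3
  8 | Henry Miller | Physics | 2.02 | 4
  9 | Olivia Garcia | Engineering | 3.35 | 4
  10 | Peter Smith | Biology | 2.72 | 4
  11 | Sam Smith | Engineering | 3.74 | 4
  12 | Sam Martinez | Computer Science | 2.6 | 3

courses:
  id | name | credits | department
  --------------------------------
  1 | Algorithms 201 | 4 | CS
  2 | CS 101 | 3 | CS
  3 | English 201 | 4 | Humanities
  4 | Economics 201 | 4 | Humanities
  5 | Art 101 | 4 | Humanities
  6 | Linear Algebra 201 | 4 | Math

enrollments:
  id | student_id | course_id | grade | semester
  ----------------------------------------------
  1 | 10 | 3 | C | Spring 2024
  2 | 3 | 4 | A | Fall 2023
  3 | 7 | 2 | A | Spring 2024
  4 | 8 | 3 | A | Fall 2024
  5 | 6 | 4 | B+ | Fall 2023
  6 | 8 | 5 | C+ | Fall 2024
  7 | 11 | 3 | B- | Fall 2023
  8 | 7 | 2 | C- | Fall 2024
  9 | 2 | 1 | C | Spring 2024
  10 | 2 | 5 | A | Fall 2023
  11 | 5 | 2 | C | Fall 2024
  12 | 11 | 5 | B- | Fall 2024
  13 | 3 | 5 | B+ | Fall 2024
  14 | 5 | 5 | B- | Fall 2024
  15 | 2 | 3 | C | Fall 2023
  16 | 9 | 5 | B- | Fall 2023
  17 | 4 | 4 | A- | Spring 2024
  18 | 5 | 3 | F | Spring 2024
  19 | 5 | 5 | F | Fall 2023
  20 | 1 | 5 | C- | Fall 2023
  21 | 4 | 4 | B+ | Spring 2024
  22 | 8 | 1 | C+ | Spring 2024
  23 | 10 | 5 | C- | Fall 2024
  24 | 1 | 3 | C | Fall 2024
SELECT id, grade FROM enrollments WHERE grade IN ('C+', 'D', 'B')

Execution result:
id | grade
6 | C+
22 | C+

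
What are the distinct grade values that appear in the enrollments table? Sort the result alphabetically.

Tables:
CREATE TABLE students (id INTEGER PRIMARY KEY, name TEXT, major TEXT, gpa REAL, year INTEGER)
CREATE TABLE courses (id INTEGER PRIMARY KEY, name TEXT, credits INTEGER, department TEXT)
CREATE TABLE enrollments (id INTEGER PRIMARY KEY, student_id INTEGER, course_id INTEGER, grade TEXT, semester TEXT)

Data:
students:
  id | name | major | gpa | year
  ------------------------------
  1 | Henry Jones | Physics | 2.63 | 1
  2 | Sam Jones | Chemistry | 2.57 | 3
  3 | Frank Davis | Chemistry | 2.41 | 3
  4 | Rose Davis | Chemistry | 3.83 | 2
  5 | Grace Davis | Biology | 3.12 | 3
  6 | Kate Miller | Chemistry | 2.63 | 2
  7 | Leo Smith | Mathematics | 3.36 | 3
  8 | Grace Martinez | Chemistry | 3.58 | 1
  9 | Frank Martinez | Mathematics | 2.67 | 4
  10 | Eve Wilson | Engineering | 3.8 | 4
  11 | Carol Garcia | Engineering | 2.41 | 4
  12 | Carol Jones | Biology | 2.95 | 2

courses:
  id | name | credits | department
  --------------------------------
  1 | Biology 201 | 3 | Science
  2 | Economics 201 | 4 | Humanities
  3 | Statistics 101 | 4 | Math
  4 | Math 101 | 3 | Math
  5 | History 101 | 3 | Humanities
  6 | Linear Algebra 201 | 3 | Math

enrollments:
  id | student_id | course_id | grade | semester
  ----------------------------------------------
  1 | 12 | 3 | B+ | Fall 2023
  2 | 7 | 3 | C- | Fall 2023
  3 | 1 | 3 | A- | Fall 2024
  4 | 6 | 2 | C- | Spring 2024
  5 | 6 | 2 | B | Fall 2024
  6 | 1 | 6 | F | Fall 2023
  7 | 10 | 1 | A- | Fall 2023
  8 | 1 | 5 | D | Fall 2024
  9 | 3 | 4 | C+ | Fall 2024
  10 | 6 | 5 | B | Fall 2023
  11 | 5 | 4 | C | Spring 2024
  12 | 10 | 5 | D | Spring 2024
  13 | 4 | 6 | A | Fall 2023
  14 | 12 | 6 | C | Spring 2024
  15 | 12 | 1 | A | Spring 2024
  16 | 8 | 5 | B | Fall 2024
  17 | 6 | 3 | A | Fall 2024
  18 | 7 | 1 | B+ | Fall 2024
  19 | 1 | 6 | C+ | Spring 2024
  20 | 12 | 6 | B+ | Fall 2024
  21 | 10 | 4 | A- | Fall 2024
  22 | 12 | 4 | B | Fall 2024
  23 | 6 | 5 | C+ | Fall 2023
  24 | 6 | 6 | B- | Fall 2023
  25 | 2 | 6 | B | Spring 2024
SELECT DISTINCT grade FROM enrollments ORDER BY grade

Execution result:
grade
A
A-
B
B+
B-
C
C+
C-
D
F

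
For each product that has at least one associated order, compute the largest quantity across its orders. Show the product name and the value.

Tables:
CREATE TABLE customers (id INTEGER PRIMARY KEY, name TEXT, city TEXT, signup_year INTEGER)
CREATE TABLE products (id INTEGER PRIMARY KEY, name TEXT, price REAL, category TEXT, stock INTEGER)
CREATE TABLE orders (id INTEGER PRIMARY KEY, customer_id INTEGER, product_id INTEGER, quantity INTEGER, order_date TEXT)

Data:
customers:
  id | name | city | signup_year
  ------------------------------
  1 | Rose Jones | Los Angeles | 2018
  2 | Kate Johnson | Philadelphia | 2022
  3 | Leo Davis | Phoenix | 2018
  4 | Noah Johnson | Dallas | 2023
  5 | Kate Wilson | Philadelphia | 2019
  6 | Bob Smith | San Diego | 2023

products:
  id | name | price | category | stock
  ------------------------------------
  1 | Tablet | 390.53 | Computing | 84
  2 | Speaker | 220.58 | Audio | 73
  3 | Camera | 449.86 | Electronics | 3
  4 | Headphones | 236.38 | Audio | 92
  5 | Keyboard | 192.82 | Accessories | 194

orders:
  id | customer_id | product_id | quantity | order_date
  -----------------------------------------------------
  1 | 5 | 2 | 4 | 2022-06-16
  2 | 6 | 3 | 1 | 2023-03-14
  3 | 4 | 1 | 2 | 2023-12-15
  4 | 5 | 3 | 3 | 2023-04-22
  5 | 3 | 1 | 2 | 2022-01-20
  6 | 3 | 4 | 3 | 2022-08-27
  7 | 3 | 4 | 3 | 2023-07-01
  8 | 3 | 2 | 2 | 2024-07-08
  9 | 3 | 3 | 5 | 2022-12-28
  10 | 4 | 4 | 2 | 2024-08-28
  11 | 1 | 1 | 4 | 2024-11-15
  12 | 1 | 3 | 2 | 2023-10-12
SELECT p.name, MAX(c.quantity) AS max_quantity FROM orders c JOIN products p ON c.product_id = p.id GROUP BY p.id, p.name

Execution result:
name | max_quantity
Tablet | 4
Speaker | 4
Camera | 5
Headphones | 3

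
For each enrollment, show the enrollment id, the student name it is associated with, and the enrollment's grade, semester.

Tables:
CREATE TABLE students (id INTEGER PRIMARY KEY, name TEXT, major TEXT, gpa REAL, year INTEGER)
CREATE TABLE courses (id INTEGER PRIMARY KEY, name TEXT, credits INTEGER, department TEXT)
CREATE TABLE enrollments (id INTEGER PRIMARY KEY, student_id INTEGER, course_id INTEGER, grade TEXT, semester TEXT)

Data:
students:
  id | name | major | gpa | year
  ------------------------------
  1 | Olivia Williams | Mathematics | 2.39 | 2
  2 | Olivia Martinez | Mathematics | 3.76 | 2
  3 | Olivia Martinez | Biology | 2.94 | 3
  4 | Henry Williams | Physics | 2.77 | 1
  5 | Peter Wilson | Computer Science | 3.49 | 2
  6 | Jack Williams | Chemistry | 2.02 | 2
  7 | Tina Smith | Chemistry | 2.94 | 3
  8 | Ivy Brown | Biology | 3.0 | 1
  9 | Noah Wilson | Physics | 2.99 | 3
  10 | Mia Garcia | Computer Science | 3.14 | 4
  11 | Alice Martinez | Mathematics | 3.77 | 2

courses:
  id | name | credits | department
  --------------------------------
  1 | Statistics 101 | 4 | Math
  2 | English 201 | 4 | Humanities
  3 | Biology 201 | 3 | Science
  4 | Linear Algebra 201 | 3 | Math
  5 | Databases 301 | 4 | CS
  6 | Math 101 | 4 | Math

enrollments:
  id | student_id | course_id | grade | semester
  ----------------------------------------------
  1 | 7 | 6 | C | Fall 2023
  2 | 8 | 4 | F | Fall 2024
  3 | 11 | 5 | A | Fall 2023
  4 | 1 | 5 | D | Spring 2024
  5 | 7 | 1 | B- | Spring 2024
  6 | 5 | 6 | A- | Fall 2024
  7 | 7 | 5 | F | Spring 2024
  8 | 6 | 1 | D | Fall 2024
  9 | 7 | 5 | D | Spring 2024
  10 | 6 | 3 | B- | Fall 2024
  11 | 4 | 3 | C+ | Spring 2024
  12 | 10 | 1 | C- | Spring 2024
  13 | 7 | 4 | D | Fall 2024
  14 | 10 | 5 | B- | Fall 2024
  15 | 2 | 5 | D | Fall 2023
SELECT c.id, p.name AS student, c.grade, c.semester FROM enrollments c JOIN students p ON c.student_id = p.id

Execution result:
id | student | grade | semester
1 | Tina Smith | C | Fall 2023
2 | Ivy Brown | F | Fall 2024
3 | Alice Martinez | A | Fall 2023
4 | Olivia Williams | D | Spring 2024
5 | Tina Smith | B- | Spring 2024
6 | Peter Wilson | A- | Fall 2024
7 | Tina Smith | F | Spring 2024
8 | Jack Williams | D | Fall 2024
9 | Tina Smith | D | Spring 2024
10 | Jack Williams | B- | Fall 2024
11 | Henry Williams | C+ | Spring 2024
12 | Mia Garcia | C- | Spring 2024
13 | Tina Smith | D | Fall 2024
14 | Mia Garcia | B- | Fall 2024
15 | Olivia Martinez | D | Fall 2023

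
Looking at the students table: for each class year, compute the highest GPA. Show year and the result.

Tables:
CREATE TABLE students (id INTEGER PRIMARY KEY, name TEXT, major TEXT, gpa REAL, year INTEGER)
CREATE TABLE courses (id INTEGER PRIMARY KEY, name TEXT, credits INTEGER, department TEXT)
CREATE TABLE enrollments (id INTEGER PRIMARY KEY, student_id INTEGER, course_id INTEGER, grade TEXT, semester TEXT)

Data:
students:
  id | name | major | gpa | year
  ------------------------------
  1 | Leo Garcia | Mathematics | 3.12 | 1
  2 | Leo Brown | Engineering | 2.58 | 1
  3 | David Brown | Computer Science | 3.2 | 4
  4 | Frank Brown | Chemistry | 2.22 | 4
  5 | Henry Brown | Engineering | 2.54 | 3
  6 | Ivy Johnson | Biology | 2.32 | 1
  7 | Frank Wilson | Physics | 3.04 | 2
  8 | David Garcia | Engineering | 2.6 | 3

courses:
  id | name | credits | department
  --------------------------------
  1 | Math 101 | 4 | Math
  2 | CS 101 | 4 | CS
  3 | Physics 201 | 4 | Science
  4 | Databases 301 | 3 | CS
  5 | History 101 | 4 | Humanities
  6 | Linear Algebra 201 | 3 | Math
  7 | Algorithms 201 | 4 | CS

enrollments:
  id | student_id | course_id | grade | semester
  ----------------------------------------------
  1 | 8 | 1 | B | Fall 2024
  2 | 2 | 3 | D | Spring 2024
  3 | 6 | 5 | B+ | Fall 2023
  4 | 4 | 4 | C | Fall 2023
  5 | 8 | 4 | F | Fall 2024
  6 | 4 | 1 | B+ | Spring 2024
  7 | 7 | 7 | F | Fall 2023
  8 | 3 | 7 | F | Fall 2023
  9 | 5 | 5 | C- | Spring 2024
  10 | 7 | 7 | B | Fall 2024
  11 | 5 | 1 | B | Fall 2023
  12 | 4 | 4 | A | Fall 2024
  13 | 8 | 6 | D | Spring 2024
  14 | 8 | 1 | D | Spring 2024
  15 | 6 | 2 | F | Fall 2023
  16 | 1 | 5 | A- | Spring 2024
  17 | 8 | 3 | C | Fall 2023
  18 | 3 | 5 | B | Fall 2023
SELECT year, MAX(gpa) AS max_gpa FROM students GROUP BY year

Execution result:
year | max_gpa
1 | 3.12
2 | 3.04
3 | 2.60
4 | 3.20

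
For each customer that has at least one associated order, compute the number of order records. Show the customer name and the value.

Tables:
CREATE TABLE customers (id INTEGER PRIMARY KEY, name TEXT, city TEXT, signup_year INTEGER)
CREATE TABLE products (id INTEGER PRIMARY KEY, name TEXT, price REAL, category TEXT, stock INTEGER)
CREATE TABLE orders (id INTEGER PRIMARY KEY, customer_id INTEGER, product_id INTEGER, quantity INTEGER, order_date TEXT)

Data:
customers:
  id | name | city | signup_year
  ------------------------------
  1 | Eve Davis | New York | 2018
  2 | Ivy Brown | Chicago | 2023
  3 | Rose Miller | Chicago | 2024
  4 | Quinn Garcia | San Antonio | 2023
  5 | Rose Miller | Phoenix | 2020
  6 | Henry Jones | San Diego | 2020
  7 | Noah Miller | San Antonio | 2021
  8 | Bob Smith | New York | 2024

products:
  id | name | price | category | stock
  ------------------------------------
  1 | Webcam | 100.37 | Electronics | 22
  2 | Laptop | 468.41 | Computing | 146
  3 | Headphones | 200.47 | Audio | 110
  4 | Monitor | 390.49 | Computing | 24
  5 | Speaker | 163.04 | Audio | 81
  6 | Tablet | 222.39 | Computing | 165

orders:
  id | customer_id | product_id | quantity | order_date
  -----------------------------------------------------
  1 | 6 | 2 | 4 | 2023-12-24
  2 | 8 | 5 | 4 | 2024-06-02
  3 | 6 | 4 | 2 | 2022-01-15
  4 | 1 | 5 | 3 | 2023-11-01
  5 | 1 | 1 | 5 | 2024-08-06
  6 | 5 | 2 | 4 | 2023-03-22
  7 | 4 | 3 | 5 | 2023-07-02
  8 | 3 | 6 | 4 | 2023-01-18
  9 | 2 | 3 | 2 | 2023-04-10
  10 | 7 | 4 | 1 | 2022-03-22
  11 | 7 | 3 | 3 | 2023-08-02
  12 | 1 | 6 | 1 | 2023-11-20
SELECT p.name, COUNT(*) AS n FROM orders c JOIN customers p ON c.customer_id = p.id GROUP BY p.id, p.name

Execution result:
name | n
Eve Davis | 3
Ivy Brown | 1
Rose Miller | 1
Quinn Garcia | 1
Rose Miller | 1
Henry Jones | 2
Noah Miller | 2
Bob Smith | 1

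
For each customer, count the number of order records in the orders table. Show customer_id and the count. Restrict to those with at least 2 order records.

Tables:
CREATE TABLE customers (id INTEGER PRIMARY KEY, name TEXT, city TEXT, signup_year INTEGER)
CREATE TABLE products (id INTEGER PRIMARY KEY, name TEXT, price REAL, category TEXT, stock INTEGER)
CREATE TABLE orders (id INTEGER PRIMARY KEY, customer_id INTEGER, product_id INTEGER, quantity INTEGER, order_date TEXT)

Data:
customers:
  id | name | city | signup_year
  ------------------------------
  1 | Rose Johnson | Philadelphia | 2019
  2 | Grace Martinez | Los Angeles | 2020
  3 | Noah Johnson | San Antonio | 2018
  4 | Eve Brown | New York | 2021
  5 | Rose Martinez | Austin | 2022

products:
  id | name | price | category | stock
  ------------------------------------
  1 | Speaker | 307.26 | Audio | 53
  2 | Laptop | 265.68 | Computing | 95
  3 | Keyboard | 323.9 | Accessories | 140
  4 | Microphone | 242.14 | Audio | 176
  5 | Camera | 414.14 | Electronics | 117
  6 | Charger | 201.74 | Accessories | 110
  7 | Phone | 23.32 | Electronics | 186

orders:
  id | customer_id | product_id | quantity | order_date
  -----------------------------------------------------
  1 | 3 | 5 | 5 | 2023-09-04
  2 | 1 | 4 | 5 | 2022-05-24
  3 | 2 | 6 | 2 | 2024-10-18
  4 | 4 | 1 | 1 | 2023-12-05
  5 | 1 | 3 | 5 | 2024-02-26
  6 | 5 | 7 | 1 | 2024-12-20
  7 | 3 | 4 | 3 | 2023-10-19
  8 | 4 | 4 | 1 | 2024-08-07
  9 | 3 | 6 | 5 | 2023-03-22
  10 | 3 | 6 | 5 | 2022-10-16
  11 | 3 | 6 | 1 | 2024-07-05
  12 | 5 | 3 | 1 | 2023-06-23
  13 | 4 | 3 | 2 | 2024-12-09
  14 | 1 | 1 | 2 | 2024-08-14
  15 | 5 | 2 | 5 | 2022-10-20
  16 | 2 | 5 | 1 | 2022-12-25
SELECT customer_id, COUNT(*) AS order_count FROM orders GROUP BY customer_id HAVING COUNT(*) >= 2

Execution result:
customer_id | order_count
1 | 3
2 | 2
3 | 5
4 | 3
5 | 3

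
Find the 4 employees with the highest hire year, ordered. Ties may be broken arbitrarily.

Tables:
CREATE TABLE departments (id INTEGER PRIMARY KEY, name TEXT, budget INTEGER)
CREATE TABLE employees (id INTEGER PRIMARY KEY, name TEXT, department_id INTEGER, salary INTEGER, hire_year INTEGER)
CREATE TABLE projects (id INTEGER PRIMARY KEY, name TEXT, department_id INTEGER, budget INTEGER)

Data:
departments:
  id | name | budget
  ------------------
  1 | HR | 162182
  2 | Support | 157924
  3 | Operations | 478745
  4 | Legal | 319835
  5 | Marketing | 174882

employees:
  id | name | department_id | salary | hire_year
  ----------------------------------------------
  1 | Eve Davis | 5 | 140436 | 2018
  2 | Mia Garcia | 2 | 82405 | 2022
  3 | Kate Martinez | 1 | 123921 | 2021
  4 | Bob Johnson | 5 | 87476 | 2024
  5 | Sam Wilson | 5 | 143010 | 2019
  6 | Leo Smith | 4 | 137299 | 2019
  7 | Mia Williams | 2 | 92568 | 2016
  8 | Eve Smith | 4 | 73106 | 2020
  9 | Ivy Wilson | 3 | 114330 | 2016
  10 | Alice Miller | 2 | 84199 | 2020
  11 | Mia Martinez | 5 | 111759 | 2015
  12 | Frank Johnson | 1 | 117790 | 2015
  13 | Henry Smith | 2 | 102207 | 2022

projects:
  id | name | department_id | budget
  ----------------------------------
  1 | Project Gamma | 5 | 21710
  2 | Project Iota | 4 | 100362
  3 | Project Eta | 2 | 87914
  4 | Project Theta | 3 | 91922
SELECT name, hire_year FROM employees ORDER BY hire_year DESC LIMIT 4

Execution result:
name | hire_year
Bob Johnson | 2024
Mia Garcia | 2022
Henry Smith | 2022
Kate Martinez | 2021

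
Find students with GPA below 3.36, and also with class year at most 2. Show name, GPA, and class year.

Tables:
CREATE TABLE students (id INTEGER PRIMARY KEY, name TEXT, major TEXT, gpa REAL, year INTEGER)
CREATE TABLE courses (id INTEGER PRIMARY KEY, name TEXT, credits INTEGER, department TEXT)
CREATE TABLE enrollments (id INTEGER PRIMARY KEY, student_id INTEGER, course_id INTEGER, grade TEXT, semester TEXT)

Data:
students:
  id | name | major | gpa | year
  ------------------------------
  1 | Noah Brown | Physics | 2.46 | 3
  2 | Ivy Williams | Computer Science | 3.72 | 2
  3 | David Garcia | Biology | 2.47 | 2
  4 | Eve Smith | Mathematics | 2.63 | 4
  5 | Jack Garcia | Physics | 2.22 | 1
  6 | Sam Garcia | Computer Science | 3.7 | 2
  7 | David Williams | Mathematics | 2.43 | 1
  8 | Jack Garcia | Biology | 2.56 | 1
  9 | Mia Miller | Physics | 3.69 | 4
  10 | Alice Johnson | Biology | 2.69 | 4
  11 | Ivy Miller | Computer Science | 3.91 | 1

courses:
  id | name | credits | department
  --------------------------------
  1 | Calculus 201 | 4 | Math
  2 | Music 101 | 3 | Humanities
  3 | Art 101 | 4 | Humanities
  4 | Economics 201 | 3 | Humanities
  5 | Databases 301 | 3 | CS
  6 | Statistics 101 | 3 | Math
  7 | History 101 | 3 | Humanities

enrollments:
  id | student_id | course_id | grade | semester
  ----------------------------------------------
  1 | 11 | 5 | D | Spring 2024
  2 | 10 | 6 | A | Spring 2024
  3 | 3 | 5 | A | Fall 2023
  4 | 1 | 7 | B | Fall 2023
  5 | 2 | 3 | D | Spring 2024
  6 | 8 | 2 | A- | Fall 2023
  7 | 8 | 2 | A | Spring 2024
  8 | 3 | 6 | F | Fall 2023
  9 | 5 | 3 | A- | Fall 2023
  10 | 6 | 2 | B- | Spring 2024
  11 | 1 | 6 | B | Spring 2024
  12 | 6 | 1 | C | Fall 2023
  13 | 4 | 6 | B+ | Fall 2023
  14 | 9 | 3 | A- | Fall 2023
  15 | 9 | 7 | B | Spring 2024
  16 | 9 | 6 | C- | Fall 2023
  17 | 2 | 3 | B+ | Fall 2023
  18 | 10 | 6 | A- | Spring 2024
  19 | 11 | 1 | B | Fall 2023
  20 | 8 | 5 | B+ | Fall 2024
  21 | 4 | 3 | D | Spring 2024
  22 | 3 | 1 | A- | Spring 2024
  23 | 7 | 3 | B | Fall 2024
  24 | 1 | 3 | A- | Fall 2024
SELECT name, gpa, year FROM students WHERE gpa < 3.36 AND year <= 2

Execution result:
name | gpa | year
David Garcia | 2.47 | 2
Jack Garcia | 2.22 | 1
David Williams | 2.43 | 1
Jack Garcia | 2.56 | 1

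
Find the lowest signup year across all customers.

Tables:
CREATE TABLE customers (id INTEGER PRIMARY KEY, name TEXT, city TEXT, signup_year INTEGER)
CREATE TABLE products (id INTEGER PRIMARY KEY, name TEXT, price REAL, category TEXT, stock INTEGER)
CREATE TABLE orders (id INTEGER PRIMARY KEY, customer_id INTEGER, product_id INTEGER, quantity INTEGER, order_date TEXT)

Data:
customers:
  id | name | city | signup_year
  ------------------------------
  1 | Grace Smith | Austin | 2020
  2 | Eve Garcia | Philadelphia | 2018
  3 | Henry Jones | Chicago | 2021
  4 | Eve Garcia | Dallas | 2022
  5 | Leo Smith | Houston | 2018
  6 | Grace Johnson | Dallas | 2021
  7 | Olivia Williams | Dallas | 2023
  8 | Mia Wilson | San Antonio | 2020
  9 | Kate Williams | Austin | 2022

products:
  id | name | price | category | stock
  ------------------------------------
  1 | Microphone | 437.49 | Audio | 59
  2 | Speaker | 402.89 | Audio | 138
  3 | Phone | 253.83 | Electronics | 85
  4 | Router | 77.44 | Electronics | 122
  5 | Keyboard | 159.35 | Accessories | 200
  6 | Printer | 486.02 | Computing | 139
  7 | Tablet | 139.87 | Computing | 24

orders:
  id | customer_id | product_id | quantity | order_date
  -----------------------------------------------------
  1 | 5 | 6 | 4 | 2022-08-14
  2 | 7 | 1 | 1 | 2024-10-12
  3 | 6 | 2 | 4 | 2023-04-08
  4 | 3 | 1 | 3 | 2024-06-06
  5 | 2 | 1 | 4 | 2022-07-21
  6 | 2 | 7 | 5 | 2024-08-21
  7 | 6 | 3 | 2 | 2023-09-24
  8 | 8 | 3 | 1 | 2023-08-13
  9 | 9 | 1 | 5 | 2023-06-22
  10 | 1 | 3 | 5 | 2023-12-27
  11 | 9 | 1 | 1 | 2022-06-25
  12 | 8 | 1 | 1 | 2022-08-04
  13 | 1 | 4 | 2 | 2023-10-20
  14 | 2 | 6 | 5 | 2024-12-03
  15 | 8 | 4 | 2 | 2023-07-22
SELECT MIN(signup_year) FROM customers

Execution result:
2018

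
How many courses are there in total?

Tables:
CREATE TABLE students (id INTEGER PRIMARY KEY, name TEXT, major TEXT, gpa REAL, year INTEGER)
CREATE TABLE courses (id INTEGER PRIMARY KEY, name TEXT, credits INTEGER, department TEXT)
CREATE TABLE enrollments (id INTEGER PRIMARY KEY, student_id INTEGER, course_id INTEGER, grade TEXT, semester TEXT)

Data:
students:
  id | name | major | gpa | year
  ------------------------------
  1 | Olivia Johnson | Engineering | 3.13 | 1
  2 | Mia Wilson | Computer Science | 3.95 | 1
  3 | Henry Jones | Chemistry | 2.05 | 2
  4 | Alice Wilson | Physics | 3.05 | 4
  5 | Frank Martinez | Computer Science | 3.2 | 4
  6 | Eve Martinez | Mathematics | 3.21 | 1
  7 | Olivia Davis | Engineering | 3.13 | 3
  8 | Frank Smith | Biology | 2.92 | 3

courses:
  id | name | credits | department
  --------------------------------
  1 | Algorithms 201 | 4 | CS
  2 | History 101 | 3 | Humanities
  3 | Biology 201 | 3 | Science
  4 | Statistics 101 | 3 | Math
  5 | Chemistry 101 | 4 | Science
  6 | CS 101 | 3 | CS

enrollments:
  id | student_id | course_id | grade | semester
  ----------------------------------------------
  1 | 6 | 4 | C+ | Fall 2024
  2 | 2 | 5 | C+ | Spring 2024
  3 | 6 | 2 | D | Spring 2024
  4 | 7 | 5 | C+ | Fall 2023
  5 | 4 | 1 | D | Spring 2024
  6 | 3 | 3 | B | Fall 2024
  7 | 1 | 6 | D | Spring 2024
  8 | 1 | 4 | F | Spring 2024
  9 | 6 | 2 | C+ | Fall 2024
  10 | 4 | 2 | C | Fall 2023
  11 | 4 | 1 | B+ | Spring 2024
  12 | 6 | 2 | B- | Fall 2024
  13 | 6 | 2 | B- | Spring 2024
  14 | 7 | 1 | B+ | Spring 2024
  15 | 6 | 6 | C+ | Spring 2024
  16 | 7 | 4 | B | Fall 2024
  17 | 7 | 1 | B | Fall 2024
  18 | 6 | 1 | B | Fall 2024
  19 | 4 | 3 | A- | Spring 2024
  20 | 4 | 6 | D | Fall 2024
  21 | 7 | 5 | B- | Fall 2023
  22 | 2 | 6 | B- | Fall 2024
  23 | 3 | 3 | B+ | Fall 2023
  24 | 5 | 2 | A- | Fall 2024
SELECT COUNT(*) FROM courses

Execution result:
6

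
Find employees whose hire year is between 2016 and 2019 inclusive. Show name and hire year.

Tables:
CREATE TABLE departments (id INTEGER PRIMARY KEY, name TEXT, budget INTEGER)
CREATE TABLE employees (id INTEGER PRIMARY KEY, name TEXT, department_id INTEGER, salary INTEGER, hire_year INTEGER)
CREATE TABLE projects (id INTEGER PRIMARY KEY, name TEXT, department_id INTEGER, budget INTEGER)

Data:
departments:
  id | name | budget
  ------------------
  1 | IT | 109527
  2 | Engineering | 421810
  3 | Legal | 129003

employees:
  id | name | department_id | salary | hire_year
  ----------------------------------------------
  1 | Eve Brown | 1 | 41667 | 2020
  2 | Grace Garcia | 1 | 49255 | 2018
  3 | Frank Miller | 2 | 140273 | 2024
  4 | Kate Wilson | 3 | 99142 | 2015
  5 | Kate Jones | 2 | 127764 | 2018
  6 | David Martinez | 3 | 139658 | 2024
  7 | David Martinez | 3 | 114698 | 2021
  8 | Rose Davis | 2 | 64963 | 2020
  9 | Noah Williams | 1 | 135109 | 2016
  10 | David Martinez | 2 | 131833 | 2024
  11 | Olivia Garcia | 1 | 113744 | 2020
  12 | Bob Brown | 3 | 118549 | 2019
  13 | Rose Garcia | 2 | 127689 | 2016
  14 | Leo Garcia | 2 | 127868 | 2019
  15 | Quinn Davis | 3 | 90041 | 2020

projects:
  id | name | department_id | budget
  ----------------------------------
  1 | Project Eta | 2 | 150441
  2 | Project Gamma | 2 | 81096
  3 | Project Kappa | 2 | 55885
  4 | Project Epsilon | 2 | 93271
SELECT name, hire_year FROM employees WHERE hire_year BETWEEN 2016 AND 2019

Execution result:
name | hire_year
Grace Garcia | 2018
Kate Jones | 2018
Noah Williams | 2016
Bob Brown | 2019
Rose Garcia | 2016
Leo Garcia | 2019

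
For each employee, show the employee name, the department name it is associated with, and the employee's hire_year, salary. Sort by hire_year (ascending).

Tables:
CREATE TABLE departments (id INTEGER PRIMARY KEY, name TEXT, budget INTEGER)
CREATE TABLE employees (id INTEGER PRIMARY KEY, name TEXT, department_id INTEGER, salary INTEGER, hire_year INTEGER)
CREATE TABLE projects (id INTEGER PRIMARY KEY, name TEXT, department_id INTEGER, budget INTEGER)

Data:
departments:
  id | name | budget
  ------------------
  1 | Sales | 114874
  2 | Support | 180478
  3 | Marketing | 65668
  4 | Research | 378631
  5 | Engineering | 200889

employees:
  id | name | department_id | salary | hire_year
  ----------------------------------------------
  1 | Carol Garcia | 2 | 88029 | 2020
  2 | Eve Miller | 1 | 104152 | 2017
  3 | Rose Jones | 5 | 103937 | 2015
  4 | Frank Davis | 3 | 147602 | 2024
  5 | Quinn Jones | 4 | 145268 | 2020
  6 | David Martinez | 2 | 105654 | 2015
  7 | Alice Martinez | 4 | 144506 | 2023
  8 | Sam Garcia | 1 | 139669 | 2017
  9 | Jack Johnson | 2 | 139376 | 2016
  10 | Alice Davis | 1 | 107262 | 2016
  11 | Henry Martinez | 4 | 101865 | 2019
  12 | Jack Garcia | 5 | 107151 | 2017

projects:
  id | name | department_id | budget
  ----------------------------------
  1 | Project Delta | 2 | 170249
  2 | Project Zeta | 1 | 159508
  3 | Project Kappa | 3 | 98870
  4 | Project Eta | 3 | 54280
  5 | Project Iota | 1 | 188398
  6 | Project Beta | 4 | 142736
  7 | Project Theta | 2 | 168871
SELECT c.name, p.name AS department, c.hire_year, c.salary FROM employees c JOIN departments p ON c.department_id = p.id ORDER BY c.hire_year ASC

Execution result:
name | department | hire_year | salary
Rose Jones | Engineering | 2015 | 103937
David Martinez | Support | 2015 | 105654
Jack Johnson | Support | 2016 | 139376
Alice Davis | Sales | 2016 | 107262
Eve Miller | Sales | 2017 | 104152
Sam Garcia | Sales | 2017 | 139669
Jack Garcia | Engineering | 2017 | 107151
Henry Martinez | Research | 2019 | 101865
Carol Garcia | Support | 2020 | 88029
Quinn Jones | Research | 2020 | 145268
Alice Martinez | Research | 2023 | 144506
Frank Davis | Marketing | 2024 | 147602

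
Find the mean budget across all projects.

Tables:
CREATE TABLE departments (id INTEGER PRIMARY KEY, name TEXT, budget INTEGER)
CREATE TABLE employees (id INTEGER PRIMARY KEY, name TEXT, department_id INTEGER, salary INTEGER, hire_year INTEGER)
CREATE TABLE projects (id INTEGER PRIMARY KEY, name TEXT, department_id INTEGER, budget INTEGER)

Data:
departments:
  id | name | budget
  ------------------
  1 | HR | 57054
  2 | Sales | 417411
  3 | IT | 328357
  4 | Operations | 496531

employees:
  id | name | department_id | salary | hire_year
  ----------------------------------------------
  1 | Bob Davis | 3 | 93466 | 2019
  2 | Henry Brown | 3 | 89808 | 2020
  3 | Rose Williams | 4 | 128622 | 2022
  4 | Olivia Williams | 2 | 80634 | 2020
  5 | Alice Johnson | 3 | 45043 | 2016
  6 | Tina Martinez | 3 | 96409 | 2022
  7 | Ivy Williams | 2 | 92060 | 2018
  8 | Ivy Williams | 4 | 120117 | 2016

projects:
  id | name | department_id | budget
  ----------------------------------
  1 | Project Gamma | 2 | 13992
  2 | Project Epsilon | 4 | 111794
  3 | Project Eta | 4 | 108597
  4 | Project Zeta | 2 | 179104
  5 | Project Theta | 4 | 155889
SELECT AVG(budget) FROM projects

Execution result:
113875.20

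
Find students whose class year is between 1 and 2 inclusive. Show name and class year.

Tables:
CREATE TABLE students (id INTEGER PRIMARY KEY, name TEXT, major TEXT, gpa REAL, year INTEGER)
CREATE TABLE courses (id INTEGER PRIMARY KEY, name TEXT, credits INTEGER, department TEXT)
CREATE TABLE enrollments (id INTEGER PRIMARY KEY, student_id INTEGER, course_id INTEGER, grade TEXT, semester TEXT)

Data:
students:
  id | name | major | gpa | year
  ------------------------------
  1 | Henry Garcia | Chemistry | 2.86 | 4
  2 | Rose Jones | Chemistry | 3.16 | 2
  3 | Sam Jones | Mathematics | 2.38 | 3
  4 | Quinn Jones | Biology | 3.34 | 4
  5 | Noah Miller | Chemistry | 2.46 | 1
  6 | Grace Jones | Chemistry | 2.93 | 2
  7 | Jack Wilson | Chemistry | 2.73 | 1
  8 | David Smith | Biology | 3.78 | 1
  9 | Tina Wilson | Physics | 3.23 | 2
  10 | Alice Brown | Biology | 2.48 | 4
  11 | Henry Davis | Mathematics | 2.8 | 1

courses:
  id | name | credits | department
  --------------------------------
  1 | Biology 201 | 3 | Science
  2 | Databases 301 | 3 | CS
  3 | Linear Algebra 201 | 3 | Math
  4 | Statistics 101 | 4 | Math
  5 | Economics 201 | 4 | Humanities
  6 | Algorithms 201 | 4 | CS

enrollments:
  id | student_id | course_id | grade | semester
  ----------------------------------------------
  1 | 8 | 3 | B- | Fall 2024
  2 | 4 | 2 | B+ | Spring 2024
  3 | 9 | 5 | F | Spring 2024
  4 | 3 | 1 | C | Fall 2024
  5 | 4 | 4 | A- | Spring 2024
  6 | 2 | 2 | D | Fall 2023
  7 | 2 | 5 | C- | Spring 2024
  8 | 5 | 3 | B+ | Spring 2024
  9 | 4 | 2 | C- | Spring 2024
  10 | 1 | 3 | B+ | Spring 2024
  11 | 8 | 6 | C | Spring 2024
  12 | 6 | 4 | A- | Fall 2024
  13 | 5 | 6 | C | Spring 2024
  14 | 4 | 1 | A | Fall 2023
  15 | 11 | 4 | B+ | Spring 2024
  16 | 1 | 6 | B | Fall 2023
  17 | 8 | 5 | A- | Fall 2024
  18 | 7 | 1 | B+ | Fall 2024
SELECT name, year FROM students WHERE year BETWEEN 1 AND 2

Execution result:
name | year
Rose Jones | 2
Noah Miller | 1
Grace Jones | 2
Jack Wilson | 1
David Smith | 1
Tina Wilson | 2
Henry Davis | 1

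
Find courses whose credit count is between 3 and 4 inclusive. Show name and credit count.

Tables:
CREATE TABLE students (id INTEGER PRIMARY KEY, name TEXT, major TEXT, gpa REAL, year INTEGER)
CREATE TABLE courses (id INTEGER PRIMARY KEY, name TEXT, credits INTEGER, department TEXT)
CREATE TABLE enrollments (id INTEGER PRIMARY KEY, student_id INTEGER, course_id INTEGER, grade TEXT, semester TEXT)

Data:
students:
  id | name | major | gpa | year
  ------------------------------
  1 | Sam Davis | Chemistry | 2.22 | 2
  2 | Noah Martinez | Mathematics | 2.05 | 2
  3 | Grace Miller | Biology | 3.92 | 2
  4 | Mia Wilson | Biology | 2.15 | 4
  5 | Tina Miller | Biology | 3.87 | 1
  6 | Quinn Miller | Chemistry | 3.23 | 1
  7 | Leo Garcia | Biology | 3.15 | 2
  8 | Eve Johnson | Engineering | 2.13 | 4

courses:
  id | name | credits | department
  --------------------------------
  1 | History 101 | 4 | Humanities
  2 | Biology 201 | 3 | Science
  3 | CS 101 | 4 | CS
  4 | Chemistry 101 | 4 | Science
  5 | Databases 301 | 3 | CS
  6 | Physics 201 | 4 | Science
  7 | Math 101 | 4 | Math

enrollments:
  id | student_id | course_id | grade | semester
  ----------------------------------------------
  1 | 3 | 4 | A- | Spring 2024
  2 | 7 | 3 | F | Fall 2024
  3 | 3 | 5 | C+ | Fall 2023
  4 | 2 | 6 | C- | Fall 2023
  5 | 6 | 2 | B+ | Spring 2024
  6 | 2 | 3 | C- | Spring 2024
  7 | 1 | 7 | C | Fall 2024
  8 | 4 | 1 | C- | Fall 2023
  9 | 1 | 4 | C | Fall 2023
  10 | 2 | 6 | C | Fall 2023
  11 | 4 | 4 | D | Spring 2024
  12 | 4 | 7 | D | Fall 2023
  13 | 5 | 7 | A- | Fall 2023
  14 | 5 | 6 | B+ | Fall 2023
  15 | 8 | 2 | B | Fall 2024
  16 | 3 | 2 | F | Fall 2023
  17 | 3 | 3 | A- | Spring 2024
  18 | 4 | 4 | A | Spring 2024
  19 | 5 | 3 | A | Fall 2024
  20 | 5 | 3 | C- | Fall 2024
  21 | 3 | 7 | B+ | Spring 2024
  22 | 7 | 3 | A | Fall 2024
SELECT name, credits FROM courses WHERE credits BETWEEN 3 AND 4

Execution result:
name | credits
History 101 | 4
Biology 201 | 3
CS 101 | 4
Chemistry 101 | 4
Databases 301 | 3
Physics 201 | 4
Math 101 | 4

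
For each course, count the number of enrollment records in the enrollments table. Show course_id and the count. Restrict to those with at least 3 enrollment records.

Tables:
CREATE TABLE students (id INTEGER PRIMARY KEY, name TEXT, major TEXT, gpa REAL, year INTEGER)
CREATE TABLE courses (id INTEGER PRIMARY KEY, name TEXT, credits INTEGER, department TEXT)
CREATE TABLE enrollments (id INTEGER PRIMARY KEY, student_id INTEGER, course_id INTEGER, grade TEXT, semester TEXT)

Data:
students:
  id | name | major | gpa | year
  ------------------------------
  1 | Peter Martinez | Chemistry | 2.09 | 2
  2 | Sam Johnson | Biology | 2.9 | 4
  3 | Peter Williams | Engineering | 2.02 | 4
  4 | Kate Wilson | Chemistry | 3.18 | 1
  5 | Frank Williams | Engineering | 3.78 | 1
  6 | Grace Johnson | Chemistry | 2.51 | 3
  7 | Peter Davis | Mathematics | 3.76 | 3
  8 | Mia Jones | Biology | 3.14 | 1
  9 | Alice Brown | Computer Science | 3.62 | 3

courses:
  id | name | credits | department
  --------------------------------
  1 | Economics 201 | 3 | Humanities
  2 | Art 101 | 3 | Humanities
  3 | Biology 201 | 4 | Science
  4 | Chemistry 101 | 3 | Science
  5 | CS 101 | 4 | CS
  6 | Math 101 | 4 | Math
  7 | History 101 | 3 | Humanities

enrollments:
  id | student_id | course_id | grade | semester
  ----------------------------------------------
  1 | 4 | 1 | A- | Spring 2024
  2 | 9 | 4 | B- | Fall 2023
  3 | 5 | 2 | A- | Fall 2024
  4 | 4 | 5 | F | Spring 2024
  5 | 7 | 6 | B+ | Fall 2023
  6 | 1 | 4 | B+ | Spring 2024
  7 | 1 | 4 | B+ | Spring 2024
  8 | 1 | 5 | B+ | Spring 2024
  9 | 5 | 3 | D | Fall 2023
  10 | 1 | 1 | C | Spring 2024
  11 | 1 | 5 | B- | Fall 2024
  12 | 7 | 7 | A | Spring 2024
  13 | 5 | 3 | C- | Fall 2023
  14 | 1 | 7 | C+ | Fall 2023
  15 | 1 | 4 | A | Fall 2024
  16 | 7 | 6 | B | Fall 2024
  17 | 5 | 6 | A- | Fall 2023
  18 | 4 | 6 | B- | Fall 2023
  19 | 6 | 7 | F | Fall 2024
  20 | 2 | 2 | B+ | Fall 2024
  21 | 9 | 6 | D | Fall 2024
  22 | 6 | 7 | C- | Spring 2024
SELECT course_id, COUNT(*) AS enrollment_count FROM enrollments GROUP BY course_id HAVING COUNT(*) >= 3

Execution result:
course_id | enrollment_count
4 | 4
5 | 3
6 | 5
7 | 4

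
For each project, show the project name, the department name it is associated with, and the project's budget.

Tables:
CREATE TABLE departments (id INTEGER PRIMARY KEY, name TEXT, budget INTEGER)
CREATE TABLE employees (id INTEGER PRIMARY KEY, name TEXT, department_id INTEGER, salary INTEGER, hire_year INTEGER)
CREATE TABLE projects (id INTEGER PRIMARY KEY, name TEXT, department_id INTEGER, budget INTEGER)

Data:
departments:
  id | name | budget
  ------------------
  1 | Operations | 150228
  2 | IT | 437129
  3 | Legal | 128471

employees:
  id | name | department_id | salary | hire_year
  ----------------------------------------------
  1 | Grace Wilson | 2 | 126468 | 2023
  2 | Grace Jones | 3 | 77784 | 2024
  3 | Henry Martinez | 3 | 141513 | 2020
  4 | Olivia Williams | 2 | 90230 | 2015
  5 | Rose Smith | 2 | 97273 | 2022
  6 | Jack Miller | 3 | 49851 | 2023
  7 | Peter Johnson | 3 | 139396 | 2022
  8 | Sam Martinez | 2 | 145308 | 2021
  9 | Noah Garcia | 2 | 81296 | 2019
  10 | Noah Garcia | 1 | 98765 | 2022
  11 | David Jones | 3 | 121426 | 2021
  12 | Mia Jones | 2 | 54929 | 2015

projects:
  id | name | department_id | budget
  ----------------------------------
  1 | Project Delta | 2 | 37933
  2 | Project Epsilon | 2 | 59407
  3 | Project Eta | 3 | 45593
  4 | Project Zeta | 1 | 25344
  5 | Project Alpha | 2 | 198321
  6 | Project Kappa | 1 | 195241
SELECT c.name, p.name AS department, c.budget FROM projects c JOIN departments p ON c.department_id = p.id

Execution result:
name | department | budget
Project Delta | IT | 37933
Project Epsilon | IT | 59407
Project Eta | Legal | 45593
Project Zeta | Operations | 25344
Project Alpha | IT | 198321
Project Kappa | Operations | 195241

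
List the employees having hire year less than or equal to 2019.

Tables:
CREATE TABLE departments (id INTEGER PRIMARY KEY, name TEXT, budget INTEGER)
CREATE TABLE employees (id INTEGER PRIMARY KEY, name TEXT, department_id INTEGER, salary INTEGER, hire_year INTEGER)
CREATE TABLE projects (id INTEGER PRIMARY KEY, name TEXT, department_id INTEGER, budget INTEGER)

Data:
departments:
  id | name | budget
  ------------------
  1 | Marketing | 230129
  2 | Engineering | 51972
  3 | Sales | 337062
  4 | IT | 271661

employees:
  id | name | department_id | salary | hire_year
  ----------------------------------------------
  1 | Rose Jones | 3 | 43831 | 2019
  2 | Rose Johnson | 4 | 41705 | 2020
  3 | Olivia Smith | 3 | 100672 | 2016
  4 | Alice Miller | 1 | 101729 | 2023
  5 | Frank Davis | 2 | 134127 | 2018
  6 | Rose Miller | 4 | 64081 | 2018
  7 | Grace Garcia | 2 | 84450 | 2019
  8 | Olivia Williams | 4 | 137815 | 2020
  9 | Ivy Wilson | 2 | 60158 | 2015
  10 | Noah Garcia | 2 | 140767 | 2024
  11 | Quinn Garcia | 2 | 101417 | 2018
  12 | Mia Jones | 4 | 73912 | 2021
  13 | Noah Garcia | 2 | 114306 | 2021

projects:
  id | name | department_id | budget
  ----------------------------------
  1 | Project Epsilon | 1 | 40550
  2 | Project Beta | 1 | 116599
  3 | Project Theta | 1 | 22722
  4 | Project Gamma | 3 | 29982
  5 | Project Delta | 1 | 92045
SELECT name, hire_year FROM employees WHERE hire_year <= 2019

Execution result:
name | hire_year
Rose Jones | 2019
Olivia Smith | 2016
Frank Davis | 2018
Rose Miller | 2018
Grace Garcia | 2019
Ivy Wilson | 2015
Quinn Garcia | 2018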